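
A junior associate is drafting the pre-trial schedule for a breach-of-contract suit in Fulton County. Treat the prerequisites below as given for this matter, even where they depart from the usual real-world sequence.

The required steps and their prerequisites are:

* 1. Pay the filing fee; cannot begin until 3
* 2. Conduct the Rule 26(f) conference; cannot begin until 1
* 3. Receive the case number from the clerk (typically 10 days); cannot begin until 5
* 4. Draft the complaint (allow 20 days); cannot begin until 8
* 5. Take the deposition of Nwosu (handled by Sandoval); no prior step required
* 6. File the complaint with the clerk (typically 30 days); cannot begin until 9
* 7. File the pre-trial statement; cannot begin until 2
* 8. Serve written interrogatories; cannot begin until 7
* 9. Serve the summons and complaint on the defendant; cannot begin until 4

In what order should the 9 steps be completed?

5 is the only step with nothing outstanding, so it goes first.
That leaves 3 as the only ready step → 3.
1 needed 3, now all done → 1.
That leaves 2 as the only ready step → 2.
7 is the only step now ready → 7.
8 needed 7, now all done → 8.
Next only 4 has its prerequisites met → 4.
9 is the only step now ready → 9.
6 needed 9, now all done → 6.

5 → 3 → 1 → 2 → 7 → 8 → 4 → 9 → 6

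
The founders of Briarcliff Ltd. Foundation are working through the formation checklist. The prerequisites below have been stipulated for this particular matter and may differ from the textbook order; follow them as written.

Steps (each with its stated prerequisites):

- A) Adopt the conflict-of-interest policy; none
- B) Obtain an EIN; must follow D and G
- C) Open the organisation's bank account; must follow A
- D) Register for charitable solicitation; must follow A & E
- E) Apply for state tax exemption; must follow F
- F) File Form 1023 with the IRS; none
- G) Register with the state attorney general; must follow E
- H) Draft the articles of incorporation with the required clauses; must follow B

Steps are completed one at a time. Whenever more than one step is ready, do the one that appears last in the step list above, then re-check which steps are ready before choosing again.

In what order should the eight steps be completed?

F, E, G, A, D, C, B, H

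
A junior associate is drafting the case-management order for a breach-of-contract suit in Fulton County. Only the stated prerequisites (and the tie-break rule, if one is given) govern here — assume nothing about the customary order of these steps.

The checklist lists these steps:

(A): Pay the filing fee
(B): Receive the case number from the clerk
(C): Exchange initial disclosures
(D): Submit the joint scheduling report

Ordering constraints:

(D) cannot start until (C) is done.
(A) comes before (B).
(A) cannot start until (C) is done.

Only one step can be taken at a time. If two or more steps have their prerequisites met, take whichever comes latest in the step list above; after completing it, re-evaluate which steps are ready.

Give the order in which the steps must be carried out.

(C), (D), (A), (B)

(C) has no prerequisites → (C) first.
Now (D) and (A) have their prerequisites met. (D) is listed later, so (D) next.
That leaves (A) as the only ready step → (A).
Next only (B) has its prerequisites met → (B).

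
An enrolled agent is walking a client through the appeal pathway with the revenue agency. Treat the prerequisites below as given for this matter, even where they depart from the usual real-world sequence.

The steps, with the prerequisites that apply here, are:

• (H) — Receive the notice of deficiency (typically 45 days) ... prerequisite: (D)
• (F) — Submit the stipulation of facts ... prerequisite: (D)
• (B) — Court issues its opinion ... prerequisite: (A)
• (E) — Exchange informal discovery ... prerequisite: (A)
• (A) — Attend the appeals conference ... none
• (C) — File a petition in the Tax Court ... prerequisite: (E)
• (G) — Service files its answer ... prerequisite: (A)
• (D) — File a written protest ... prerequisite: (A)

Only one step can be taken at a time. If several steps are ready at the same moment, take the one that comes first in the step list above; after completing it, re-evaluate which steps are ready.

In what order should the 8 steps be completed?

(A), (B), (E), (C), (G), (D), (H), (F)

Only (A) has no prerequisites, so it is first.
Ready: (B), (E), (G) and (D). (B) is listed earlier → (B).
Now (E), (G) and (D) have their prerequisites met. (E) is listed earlier, so (E) next.
Ready: (C), (G) and (D). (C) is listed earlier → (C).
(G) and (D) are both available; (G) is listed earlier → (G).
Next only (D) has its prerequisites met → (D).
Now (H) and (F) have their prerequisites met. (H) is listed earlier, so (H) next.
(F) needed (D), now all done → (F).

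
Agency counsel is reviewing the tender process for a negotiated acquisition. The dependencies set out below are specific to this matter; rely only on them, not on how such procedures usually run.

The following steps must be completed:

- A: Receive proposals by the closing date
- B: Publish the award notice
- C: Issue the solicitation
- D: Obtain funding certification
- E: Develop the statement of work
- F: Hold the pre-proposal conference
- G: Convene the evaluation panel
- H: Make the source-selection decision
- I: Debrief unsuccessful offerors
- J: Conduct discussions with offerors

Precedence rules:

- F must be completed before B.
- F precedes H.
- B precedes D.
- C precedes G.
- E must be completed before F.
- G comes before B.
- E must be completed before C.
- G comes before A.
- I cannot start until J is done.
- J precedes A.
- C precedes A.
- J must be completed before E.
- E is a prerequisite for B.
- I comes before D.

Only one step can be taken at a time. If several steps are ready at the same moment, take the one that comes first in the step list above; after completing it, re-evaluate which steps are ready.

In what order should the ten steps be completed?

J E C F G A B H I D

Only J has no prerequisites, so it is first.
E and I are both available; E is listed earlier → E.
C and F now also ready, so the ready set is {C, F, I}; C is listed earlier → C.
G now also ready, so the ready set is {F, G, I}; F is listed earlier → F.
G, H and I are all available; G is listed earlier → G.
Ready: A, B, H and I. A is listed earlier → A.
Ready: B, H and I. B is listed earlier → B.
H and I are both available; H is listed earlier → H.
That leaves I as the only ready step → I.
D needed B and I, now all done → D.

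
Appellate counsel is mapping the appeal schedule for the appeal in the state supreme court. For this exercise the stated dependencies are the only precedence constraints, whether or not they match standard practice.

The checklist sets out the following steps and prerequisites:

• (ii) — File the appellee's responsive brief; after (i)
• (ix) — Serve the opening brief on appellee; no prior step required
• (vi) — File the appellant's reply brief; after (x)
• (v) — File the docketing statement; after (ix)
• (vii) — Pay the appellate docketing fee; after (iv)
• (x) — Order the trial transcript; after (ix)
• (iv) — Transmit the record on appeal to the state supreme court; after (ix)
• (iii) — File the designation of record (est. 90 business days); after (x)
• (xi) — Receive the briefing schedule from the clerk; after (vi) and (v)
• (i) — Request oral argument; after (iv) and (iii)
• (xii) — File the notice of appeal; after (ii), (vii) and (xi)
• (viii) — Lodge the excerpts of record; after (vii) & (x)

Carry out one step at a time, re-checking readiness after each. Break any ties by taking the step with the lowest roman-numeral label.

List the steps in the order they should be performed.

(ix), (iv), (v), (vii), (x), (iii), (i), (ii), (vi), (viii), (xi), (xii)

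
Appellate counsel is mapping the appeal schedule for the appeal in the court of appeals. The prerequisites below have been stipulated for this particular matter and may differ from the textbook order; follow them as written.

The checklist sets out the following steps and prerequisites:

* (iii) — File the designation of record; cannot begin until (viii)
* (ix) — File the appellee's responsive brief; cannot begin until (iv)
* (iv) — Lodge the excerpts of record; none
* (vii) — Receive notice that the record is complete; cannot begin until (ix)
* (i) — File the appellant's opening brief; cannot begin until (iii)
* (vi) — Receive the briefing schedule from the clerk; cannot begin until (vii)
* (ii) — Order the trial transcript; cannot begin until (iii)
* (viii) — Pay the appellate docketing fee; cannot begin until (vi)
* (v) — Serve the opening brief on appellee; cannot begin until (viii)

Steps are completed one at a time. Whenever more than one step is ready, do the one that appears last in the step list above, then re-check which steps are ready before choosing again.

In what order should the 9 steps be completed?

(iv) is the only step with nothing outstanding, so it goes first.
That leaves (ix) as the only ready step → (ix).
That leaves (vii) as the only ready step → (vii).
(vi) is the only step now ready → (vi).
(viii) needed (vi), now all done → (viii).
Now (v) and (iii) have their prerequisites met. (v) is listed later, so (v) next.
(iii) is the only step now ready → (iii).
Now (ii) and (i) have their prerequisites met. (ii) is listed later, so (ii) next.
That leaves (i) as the only ready step → (i).

(iv), (ix), (vii), (vi), (viii), (v), (iii), (ii), (i)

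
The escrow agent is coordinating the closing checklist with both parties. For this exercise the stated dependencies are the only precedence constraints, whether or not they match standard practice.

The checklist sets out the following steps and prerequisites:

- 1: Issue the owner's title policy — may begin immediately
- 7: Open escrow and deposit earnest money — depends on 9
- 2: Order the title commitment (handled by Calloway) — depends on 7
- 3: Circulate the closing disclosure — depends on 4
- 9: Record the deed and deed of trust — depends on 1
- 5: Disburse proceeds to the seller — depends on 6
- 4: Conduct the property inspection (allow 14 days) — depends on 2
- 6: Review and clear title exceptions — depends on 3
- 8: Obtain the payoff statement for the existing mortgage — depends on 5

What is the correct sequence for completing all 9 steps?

1 → 9 → 7 → 2 → 4 → 3 → 6 → 5 → 8

Only 1 has no prerequisites, so it is first.
9 needed 1, now all done → 9.
7 is the only step now ready → 7.
Next only 2 has its prerequisites met → 2.
4 needed 2, now all done → 4.
That leaves 3 as the only ready step → 3.
Next only 6 has its prerequisites met → 6.
That leaves 5 as the only ready step → 5.
8 needed 5, now all done → 8.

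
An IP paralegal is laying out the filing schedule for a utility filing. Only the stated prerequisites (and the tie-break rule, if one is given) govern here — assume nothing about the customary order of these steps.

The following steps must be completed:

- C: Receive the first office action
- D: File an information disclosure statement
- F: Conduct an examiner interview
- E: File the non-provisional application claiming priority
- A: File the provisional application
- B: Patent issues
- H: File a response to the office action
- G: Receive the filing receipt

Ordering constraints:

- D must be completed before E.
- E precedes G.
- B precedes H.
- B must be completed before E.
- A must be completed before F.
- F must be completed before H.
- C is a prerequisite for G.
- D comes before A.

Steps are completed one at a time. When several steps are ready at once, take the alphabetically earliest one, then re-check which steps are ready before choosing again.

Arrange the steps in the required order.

B → C → D → A → E → F → G → H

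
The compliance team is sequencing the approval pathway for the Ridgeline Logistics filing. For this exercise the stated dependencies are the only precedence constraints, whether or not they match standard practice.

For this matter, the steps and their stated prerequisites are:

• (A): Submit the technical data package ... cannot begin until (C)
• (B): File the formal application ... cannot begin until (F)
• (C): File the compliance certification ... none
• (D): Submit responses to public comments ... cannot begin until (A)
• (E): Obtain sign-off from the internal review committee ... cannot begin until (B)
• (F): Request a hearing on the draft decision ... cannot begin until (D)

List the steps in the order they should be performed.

(C) → (A) → (D) → (F) → (B) → (E)

Only (C) has no prerequisites, so it is first.
(A) needed (C), now all done → (A).
(D) needed (A), now all done → (D).
(F) needed (D), now all done → (F).
(B) needed (F), now all done → (B).
Next only (E) has its prerequisites met → (E).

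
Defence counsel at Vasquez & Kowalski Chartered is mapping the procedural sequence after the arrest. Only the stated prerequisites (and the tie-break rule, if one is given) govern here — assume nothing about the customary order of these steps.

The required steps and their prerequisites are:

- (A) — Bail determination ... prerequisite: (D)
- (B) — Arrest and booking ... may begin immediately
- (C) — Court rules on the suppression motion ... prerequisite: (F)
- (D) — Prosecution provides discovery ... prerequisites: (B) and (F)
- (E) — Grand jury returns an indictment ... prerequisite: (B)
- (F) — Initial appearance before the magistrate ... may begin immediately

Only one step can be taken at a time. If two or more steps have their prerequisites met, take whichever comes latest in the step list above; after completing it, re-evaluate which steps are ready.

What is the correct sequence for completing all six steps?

(F), (C), (B), (E), (D), (A)

(F) and (B) have no prerequisites; (F) is listed later, so (F) is first.
Ready: (C) and (B). (C) is listed later → (C).
(B) is the only step now ready → (B).
Now (E) and (D) have their prerequisites met. (E) is listed later, so (E) next.
Next only (D) has its prerequisites met → (D).
(A) needed (D), now all done → (A).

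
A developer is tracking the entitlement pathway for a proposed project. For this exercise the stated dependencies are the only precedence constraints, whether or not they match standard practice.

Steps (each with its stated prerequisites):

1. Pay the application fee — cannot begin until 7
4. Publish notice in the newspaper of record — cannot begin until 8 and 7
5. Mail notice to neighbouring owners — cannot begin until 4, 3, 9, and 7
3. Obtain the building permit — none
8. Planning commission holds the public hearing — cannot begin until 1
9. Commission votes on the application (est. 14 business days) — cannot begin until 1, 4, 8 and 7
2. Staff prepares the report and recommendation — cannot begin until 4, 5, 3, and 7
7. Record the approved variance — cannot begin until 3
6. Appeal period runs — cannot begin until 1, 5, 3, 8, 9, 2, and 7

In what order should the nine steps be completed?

3, 7, 1, 8, 4, 9, 5, 2, 6

3 is the only step with nothing outstanding, so it goes first.
7 needed 3, now all done → 7.
1 is the only step now ready → 1.
8 is the only step now ready → 8.
Next only 4 has its prerequisites met → 4.
That leaves 9 as the only ready step → 9.
5 needed 4, 3, 9 and 7, now all done → 5.
Next only 2 has its prerequisites met → 2.
That leaves 6 as the only ready step → 6.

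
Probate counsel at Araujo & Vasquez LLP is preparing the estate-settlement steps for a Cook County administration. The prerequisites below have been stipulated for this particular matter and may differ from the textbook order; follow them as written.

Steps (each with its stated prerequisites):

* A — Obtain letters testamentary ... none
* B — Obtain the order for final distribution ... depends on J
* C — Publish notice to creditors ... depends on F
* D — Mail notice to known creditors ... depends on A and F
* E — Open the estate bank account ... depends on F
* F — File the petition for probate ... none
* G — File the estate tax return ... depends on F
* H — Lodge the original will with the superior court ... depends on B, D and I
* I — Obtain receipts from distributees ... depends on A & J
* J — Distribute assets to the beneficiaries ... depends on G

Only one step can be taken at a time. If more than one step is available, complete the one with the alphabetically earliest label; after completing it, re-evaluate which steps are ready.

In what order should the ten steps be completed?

A and F have no prerequisites; A has the earlier label, so A is first.
Next only F has its prerequisites met → F.
Ready: C, D, E and G. C has the earlier label → C.
D, E and G are all available; D has the earlier label → D.
Ready: E and G. E has the earlier label → E.
G is the only step now ready → G.
That leaves J as the only ready step → J.
Now B and I have their prerequisites met. B has the earlier label, so B next.
That leaves I as the only ready step → I.
Next only H has its prerequisites met → H.

A → F → C → D → E → G → J → B → I → H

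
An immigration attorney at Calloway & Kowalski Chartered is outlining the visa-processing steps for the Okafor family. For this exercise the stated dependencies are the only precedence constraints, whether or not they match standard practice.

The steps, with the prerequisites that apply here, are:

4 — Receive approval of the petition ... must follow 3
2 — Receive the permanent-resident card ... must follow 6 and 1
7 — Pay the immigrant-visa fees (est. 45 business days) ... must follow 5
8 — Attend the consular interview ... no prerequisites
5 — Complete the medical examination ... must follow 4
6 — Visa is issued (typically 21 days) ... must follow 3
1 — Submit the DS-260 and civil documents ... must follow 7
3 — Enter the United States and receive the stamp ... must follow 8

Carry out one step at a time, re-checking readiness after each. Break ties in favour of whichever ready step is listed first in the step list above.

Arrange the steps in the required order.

8, 3, 4, 5, 7, 6, 1, 2

8 is the only step with nothing outstanding, so it goes first.
That leaves 3 as the only ready step → 3.
Now 4 and 6 have their prerequisites met. 4 is listed earlier, so 4 next.
Ready: 5 and 6. 5 is listed earlier → 5.
7 now also ready, so the ready set is {7, 6}; 7 is listed earlier → 7.
1 now also ready, so the ready set is {6, 1}; 6 is listed earlier → 6.
1 needed 7, now all done → 1.
Next only 2 has its prerequisites met → 2.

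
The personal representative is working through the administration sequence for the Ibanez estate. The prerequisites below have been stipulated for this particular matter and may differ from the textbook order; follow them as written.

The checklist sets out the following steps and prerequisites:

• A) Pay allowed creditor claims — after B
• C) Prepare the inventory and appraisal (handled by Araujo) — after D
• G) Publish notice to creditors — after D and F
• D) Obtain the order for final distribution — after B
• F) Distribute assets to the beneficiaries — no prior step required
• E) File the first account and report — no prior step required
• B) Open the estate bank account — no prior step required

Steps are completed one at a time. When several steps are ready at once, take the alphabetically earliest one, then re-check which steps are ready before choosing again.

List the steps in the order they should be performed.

B A D C E F G

B, E and F have no prerequisites; B has the earlier label, so B is first.
A, D, E and F are all available; A has the earlier label → A.
Ready: D, E and F. D has the earlier label → D.
Ready: C, E and F. C has the earlier label → C.
Now E and F have their prerequisites met. E has the earlier label, so E next.
That leaves F as the only ready step → F.
G needed D and F, now all done → G.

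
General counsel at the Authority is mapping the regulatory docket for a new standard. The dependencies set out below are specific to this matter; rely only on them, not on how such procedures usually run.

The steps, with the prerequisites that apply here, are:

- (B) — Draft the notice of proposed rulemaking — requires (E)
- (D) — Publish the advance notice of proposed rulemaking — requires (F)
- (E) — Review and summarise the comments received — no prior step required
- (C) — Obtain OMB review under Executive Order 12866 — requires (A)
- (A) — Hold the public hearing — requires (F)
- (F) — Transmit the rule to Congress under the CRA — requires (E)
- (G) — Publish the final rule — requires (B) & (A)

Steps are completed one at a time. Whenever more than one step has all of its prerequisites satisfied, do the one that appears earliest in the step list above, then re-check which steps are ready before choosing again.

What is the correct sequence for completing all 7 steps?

(E), (B), (F), (D), (A), (C), (G)

Only (E) has no prerequisites, so it is first.
(B) and (F) are both available; (B) is listed earlier → (B).
(F) needed (E), now all done → (F).
Now (D) and (A) have their prerequisites met. (D) is listed earlier, so (D) next.
(A) needed (F), now all done → (A).
Ready: (C) and (G). (C) is listed earlier → (C).
(G) needed (B) and (A), now all done → (G).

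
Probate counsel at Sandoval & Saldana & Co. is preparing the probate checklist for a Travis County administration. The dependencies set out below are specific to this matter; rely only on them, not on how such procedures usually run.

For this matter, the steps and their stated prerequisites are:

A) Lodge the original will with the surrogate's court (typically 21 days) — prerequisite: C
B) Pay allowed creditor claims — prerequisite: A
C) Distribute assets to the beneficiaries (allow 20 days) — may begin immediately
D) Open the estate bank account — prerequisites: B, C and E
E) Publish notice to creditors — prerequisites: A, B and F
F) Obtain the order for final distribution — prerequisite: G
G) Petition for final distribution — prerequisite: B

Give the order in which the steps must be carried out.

C has no prerequisites → C first.
A is the only step now ready → A.
B needed A, now all done → B.
G is the only step now ready → G.
F needed G, now all done → F.
E is the only step now ready → E.
That leaves D as the only ready step → D.

C A B G F E D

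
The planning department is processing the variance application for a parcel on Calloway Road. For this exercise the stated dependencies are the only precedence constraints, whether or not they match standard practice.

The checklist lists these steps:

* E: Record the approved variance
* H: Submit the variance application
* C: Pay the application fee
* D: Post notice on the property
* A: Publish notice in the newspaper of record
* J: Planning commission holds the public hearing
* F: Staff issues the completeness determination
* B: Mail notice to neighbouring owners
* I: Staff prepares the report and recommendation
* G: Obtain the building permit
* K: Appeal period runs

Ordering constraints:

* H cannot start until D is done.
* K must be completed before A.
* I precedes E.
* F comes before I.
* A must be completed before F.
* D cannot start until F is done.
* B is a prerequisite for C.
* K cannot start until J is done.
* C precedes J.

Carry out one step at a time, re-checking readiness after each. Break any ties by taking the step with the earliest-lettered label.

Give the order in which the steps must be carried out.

B, C, G, J, K, A, F, D, H, I, E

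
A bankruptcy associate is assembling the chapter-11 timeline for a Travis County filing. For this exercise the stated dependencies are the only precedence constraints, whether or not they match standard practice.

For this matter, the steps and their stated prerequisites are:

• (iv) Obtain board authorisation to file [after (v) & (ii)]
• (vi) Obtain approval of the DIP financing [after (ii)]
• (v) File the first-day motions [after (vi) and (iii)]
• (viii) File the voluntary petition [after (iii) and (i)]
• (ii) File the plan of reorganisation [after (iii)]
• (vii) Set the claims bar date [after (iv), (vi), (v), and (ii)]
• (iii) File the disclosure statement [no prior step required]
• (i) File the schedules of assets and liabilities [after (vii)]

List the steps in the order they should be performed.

(iii) is the only step with nothing outstanding, so it goes first.
(ii) needed (iii), now all done → (ii).
(vi) needed (ii), now all done → (vi).
(v) needed (vi) and (iii), now all done → (v).
Next only (iv) has its prerequisites met → (iv).
Next only (vii) has its prerequisites met → (vii).
That leaves (i) as the only ready step → (i).
(viii) needed (iii) and (i), now all done → (viii).

(iii) (ii) (vi) (v) (iv) (vii) (i) (viii)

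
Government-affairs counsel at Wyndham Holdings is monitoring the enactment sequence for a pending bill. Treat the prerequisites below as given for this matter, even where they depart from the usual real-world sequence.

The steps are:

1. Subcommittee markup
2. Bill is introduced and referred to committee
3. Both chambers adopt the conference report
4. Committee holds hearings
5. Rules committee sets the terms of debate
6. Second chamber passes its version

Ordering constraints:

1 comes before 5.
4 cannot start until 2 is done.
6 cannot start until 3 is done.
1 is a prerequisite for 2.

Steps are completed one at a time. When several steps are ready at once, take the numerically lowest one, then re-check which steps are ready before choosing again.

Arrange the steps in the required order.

1 → 2 → 3 → 4 → 5 → 6

Nothing is required for 1 and 3. 1 has the earlier label → 1 first.
2 and 5 now also ready, so the ready set is {2, 3, 5}; 2 has the earlier label → 2.
4 now also ready, so the ready set is {3, 4, 5}; 3 has the earlier label → 3.
Now 4, 5 and 6 have their prerequisites met. 4 has the earlier label, so 4 next.
5 and 6 are both available; 5 has the earlier label → 5.
Next only 6 has its prerequisites met → 6.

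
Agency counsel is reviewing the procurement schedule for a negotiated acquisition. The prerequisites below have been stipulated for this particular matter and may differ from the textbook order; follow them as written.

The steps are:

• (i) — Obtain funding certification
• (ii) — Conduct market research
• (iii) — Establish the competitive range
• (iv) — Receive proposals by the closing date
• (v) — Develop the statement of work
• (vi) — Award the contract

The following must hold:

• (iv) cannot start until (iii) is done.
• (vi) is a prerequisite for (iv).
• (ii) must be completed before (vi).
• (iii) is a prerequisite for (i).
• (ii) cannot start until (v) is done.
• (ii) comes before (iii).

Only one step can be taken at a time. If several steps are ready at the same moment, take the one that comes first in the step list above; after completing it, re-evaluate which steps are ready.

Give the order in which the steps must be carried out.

(v) is the only step with nothing outstanding, so it goes first.
(ii) needed (v), now all done → (ii).
(iii) and (vi) are both available; (iii) is listed earlier → (iii).
Ready: (i) and (vi). (i) is listed earlier → (i).
(vi) needed (ii), now all done → (vi).
Next only (iv) has its prerequisites met → (iv).

(v), (ii), (iii), (i), (vi), (iv)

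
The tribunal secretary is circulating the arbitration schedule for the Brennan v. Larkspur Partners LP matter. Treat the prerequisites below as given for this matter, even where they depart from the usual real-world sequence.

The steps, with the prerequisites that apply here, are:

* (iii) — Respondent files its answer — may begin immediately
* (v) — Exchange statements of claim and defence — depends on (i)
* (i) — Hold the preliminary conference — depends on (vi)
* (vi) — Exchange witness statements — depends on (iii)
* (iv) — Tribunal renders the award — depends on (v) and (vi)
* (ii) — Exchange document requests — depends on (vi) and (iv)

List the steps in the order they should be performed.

Only (iii) has no prerequisites, so it is first.
(vi) needed (iii), now all done → (vi).
(i) is the only step now ready → (i).
(v) needed (i), now all done → (v).
(iv) is the only step now ready → (iv).
(ii) is the only step now ready → (ii).

(iii), (vi), (i), (v), (iv), (ii)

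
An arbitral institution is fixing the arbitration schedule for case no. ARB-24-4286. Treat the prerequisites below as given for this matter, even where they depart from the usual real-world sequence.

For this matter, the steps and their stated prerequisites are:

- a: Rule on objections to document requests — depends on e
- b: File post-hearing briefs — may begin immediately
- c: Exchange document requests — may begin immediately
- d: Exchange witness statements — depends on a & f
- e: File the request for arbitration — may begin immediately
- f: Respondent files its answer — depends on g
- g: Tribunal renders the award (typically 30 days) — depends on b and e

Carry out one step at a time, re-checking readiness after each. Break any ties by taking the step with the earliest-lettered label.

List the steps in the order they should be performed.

b → c → e → a → g → f → d

Nothing is required for b, c and e. b has the earlier label → b first.
c and e are both available; c has the earlier label → c.
Next only e has its prerequisites met → e.
Ready: a and g. a has the earlier label → a.
g needed b and e, now all done → g.
That leaves f as the only ready step → f.
That leaves d as the only ready step → d.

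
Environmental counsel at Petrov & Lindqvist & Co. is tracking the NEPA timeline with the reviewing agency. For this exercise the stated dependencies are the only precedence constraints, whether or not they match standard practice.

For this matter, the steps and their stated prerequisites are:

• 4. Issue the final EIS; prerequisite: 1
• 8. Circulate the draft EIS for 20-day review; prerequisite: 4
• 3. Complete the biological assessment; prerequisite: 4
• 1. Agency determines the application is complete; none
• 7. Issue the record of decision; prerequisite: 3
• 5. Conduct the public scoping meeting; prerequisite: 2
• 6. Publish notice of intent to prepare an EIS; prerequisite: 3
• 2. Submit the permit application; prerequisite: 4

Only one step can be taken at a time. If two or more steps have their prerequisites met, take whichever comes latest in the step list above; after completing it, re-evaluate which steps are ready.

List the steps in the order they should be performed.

1, 4, 2, 5, 3, 6, 7, 8

1 is the only step with nothing outstanding, so it goes first.
4 needed 1, now all done → 4.
Ready: 2, 3 and 8. 2 is listed later → 2.
5, 3 and 8 are all available; 5 is listed later → 5.
Now 3 and 8 have their prerequisites met. 3 is listed later, so 3 next.
Now 6, 7 and 8 have their prerequisites met. 6 is listed later, so 6 next.
7 and 8 are both available; 7 is listed later → 7.
8 is the only step now ready → 8.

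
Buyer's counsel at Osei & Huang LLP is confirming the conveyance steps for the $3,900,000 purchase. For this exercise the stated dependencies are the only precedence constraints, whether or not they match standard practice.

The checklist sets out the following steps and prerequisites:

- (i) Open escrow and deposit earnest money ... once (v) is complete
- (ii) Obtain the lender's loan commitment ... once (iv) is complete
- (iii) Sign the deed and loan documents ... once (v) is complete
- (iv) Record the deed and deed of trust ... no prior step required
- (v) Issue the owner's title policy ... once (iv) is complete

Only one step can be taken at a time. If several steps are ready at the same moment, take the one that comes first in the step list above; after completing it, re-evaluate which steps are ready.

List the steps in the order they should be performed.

Only (iv) has no prerequisites, so it is first.
Now (ii) and (v) have their prerequisites met. (ii) is listed earlier, so (ii) next.
(v) needed (iv), now all done → (v).
Ready: (i) and (iii). (i) is listed earlier → (i).
(iii) is the only step now ready → (iii).

(iv), (ii), (v), (i), (iii)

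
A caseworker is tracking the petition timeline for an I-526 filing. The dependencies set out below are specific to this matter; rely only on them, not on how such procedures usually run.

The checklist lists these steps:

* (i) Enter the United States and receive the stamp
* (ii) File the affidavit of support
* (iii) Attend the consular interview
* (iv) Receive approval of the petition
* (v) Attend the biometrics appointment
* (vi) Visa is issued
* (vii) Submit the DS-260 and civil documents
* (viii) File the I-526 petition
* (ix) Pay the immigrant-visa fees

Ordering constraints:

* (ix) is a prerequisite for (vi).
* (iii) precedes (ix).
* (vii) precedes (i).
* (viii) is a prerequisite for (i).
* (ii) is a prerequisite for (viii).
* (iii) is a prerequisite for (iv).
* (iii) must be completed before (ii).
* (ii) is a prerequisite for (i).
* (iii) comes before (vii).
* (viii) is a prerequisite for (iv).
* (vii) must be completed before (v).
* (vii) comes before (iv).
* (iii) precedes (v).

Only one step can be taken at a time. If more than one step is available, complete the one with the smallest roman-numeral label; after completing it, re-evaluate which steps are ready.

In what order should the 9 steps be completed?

(iii) (ii) (vii) (v) (viii) (i) (iv) (ix) (vi)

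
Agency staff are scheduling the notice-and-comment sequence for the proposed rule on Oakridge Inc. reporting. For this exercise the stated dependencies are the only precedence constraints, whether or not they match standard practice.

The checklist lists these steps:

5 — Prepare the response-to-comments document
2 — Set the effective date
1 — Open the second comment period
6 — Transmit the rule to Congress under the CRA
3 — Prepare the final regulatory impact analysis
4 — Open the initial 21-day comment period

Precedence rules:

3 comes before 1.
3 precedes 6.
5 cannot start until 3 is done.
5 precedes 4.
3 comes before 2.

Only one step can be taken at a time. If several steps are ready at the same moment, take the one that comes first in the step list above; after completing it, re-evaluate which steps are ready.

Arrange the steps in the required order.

3 has no prerequisites → 3 first.
5, 2, 1 and 6 are all available; 5 is listed earlier → 5.
Now 2, 1, 6 and 4 have their prerequisites met. 2 is listed earlier, so 2 next.
Now 1, 6 and 4 have their prerequisites met. 1 is listed earlier, so 1 next.
Ready: 6 and 4. 6 is listed earlier → 6.
4 needed 5, now all done → 4.

3 5 2 1 6 4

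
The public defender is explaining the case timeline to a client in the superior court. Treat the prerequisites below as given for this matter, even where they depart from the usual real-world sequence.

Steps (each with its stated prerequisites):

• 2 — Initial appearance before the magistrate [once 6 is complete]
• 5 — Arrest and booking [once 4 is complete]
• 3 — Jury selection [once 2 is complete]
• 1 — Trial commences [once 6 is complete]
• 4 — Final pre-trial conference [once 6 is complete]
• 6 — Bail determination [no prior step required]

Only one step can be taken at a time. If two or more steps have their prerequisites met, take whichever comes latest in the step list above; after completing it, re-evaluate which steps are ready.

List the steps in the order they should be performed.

6 has no prerequisites → 6 first.
4, 1 and 2 are all available; 4 is listed later → 4.
5 now also ready, so the ready set is {1, 5, 2}; 1 is listed later → 1.
Now 5 and 2 have their prerequisites met. 5 is listed later, so 5 next.
Next only 2 has its prerequisites met → 2.
3 is the only step now ready → 3.

6 → 4 → 1 → 5 → 2 → 3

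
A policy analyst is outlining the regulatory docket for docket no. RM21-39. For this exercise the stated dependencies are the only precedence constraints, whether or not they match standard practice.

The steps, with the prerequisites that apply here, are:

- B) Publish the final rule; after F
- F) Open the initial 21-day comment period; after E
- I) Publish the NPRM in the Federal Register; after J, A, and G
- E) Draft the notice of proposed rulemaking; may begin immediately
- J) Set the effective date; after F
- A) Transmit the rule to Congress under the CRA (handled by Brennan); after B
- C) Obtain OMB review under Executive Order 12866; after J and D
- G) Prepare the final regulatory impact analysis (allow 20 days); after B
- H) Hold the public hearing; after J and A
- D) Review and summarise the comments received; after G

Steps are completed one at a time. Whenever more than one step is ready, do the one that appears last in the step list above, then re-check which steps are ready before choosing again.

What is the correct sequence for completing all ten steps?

E is the only step with nothing outstanding, so it goes first.
F needed E, now all done → F.
J and B are both available; J is listed later → J.
B needed F, now all done → B.
Ready: G and A. G is listed later → G.
Now D and A have their prerequisites met. D is listed later, so D next.
Now C and A have their prerequisites met. C is listed later, so C next.
A needed B, now all done → A.
H and I are both available; H is listed later → H.
Next only I has its prerequisites met → I.

E, F, J, B, G, D, C, A, H, I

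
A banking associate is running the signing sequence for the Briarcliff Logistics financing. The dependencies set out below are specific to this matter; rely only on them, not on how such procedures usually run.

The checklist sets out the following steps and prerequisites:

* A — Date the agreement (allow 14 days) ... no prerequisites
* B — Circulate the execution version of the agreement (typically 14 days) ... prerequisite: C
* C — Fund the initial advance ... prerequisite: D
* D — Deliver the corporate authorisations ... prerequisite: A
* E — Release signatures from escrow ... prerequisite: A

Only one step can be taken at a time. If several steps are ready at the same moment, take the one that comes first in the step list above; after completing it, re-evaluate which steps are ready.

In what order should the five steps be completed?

A D C B E

A has no prerequisites → A first.
Ready: D and E. D is listed earlier → D.
Now C and E have their prerequisites met. C is listed earlier, so C next.
B now also ready, so the ready set is {B, E}; B is listed earlier → B.
E needed A, now all done → E.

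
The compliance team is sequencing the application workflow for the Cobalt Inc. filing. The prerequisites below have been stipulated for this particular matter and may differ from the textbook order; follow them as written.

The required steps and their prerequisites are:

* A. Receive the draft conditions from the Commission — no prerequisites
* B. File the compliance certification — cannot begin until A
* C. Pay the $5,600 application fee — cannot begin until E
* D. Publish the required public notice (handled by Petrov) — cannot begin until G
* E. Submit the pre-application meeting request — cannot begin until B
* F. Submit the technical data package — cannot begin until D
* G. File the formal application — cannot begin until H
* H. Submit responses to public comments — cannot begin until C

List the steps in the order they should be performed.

A, B, E, C, H, G, D, F

Only A has no prerequisites, so it is first.
B is the only step now ready → B.
That leaves E as the only ready step → E.
C needed E, now all done → C.
Next only H has its prerequisites met → H.
Next only G has its prerequisites met → G.
D needed G, now all done → D.
That leaves F as the only ready step → F.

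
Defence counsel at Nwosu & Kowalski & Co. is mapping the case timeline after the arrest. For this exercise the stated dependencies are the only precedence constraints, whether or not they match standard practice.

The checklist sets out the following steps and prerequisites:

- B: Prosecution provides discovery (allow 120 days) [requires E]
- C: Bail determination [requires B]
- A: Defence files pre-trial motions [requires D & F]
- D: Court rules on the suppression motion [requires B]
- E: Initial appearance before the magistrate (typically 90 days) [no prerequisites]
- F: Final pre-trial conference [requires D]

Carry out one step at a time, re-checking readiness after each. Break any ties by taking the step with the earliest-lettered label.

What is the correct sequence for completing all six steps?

E is the only step with nothing outstanding, so it goes first.
That leaves B as the only ready step → B.
Now C and D have their prerequisites met. C has the earlier label, so C next.
Next only D has its prerequisites met → D.
F needed D, now all done → F.
A is the only step now ready → A.

E → B → C → D → F → A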